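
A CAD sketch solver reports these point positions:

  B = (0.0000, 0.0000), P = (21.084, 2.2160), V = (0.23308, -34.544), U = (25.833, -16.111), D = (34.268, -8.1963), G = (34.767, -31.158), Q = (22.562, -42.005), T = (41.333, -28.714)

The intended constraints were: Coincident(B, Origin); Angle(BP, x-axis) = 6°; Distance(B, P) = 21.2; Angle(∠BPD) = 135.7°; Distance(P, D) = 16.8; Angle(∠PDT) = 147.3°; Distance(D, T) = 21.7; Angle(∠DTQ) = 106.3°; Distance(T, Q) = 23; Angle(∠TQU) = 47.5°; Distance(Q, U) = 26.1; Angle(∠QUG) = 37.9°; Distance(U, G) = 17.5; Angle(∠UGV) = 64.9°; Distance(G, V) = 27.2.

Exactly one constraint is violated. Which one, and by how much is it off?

Distance(G, V) = 27.2 — off by 7.50.

B = (0.00, 0.00) ✓; BP at 6.000° ✓; |BP| = 21.20 ✓; ∠BPD = 135.7° ✓; |PD| = 16.80 ✓; ∠PDT = 147.3° ✓; |DT| = 21.70 ✓; ∠DTQ = 106.3° ✓; |TQ| = 23.00 ✓; ∠TQU = 47.50° ✓; |QU| = 26.10 ✓; ∠QUG = 37.90° ✓; |UG| = 17.50 ✓; ∠UGV = 64.90° ✓; |GV| = 34.70 ✗.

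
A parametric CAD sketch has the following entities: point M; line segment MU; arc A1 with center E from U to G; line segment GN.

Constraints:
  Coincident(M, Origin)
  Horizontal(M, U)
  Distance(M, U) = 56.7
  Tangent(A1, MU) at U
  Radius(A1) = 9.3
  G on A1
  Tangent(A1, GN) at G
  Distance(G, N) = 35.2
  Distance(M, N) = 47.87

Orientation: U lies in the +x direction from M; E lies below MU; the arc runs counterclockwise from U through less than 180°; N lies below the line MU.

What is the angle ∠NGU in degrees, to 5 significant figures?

149.22°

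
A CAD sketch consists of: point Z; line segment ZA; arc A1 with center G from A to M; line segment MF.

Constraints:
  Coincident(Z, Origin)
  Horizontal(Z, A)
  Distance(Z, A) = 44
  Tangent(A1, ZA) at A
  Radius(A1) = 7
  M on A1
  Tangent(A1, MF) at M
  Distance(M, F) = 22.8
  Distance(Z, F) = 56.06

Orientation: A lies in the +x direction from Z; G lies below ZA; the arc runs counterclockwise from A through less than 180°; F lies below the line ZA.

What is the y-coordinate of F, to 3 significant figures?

-30.7

Z is at the origin; ZA is horizontal with |ZA| = 44.0 and A on the +x side, so A = (44.0, 0.00). Tangency of A1 to ZA means the radius GA is perpendicular to ZA, so G = A + (0, -7) = (44.0, -7.00). Since GM ⟂ MF (tangency), |GF| = √(7.0² + 22.8²) = 23.9 regardless of where M sits on A1. So F lies on both circle(Z, 56.06) and circle(G, 23.9); the below-ZA intersection is F = (46.9, -30.7). M is the foot of the tangent from F: M = (37.6, -9.86).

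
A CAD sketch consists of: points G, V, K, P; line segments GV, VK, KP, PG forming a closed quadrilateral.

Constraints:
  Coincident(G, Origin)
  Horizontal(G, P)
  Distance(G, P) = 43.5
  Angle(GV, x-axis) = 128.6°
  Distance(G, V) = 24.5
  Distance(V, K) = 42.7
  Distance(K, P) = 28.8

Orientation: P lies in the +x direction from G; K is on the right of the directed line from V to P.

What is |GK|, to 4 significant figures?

18.92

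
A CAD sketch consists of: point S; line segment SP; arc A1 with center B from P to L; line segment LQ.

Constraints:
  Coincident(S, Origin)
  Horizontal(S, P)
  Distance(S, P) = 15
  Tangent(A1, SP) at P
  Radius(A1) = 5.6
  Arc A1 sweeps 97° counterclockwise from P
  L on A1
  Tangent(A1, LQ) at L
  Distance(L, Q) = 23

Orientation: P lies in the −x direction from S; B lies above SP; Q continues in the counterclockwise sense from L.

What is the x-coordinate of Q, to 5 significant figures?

-12.245

On A1, P sits at bearing -90° from B; a 97° counterclockwise sweep puts L at bearing 7°, so L = B + 5.6·(cos 7°, sin 7°) = (-9.4417, 6.2825). Since A1 is tangent to LQ there, BL ⟂ LQ, so LQ runs along (−sin 7°, cos 7°); with |LQ| = 23.0, Q = (-12.245, 29.111). So Q.x = -12.245.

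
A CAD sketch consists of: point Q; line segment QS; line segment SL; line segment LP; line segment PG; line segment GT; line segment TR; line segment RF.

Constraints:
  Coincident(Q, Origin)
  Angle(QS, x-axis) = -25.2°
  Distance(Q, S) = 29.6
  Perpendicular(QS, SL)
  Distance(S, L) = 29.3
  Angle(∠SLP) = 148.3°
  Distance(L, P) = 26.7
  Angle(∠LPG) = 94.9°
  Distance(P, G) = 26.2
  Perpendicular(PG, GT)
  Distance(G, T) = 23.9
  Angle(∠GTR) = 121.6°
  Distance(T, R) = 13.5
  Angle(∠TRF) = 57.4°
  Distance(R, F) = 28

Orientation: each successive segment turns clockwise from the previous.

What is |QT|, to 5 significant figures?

19.102

∠LPG = 94.9° gives PG at 128.00° from the x-axis; with |PG| = 26.2, G = (-24.190, -33.050). The perpendicularity gives GT at right angles to PG, so GT runs at 38.000°; with |GT| = 23.9, T = (-5.3564, -18.335). Then |QT| = |T − Q| = 19.102.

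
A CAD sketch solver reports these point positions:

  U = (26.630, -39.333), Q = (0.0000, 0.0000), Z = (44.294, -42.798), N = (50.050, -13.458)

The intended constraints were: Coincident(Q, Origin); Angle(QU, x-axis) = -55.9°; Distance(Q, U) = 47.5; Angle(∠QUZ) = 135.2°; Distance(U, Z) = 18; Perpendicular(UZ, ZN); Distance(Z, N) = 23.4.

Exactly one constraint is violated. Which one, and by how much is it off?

Distance(Z, N) = 23.4 — off by 6.50.

Q = (0.00, 0.00) ✓; QU at -55.90° ✓; |QU| = 47.50 ✓; ∠QUZ = 135.2° ✓; |UZ| = 18.00 ✓; ∠(UZ, ZN) = 90.00° ✓; |ZN| = 29.90 ✗.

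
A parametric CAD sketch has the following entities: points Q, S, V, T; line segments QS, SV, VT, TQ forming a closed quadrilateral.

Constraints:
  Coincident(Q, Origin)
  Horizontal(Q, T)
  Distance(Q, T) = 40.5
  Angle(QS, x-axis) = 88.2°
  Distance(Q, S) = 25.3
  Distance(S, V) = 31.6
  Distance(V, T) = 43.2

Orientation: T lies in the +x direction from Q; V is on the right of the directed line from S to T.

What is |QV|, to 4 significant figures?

6.565

Checks: |SV| = 31.60 ✓; |VT| = 43.20 ✓.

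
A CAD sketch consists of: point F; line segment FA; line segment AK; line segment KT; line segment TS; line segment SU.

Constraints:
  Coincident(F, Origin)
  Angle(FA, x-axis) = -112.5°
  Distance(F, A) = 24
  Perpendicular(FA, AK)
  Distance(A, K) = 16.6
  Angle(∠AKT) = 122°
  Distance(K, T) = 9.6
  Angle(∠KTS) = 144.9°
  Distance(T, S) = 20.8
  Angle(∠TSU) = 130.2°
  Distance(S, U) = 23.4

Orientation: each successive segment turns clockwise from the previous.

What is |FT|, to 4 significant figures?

26.87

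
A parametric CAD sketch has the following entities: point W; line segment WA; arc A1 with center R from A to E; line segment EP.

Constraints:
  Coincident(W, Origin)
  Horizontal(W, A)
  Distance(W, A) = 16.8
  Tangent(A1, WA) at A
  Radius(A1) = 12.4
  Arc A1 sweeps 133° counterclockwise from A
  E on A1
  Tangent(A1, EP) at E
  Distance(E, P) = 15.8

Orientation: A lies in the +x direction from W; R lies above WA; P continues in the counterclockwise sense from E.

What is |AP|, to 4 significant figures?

32.46

On A1, A sits at bearing -90° from R; a 133° counterclockwise sweep puts E at bearing 43°, so E = R + 12.4·(cos 43°, sin 43°) = (25.87, 20.86). The tangent condition forces RE to be normal to EP, so EP runs along (−sin 43°, cos 43°); with |EP| = 15.8, P = (15.09, 32.41). Then |AP| = |P − A| = 32.46.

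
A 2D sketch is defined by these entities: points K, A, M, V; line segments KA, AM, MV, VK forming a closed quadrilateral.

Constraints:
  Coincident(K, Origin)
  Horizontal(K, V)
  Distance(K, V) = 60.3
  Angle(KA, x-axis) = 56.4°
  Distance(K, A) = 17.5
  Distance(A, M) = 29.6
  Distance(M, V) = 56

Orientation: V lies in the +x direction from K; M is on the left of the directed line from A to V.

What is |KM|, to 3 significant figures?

47.0

K is at the origin; KV is horizontal with |KV| = 60.3 and V in +x, so V = (60.3, 0). KA runs at 56.4° with |KA| = 17.5, so A = (9.68, 14.6). M is determined by |AM| = 29.6 and |MV| = 56.0 together: it lies at the intersection of circle(A, 29.6) and circle(V, 56.0). With |AV| = 52.7, the foot of the radical line on AV is 4.88 from A and the perpendicular offset is √(29.6² − 4.88²) = 29.2. Taking the left-of-AV solution: M = (22.5, 41.3).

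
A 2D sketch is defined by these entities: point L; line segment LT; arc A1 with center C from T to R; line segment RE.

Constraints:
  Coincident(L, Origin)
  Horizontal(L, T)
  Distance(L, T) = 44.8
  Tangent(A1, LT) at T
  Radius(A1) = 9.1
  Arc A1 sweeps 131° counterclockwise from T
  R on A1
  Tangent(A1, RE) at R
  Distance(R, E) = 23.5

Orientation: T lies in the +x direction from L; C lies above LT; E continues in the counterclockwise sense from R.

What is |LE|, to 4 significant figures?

48.89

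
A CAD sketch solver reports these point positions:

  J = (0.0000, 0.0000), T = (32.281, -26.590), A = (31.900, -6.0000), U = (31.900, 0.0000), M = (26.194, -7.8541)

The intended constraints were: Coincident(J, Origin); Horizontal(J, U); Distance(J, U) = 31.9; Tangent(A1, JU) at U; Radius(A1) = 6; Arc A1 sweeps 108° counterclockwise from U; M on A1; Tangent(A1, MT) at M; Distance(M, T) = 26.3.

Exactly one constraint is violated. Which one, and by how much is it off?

Distance(M, T) = 26.3 — off by 6.60.

J = (0.00, 0.00) ✓; J.y = 0.00, U.y = 0.00 ✓; |JU| = 31.90 ✓; ∠(AU, UJ) = 90.00° ✓; |AU| = 6.000 ✓; bearing(A→M) − bearing(A→U) = 108.0° ✓; |AM| = 6.000 ✓; ∠(AM, MT) = 90.00° ✓; |MT| = 19.70 ✗.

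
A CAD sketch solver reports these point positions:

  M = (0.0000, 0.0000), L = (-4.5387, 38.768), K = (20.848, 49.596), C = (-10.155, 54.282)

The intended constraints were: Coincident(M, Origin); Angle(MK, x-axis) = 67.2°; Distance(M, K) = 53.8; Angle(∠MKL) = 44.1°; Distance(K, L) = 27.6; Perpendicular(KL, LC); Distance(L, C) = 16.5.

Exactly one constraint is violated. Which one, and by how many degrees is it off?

Perpendicular(KL, LC) — off by 3.20°.

M = (0.00, 0.00) ✓; MK at 67.20° ✓; |MK| = 53.80 ✓; ∠MKL = 44.10° ✓; |KL| = 27.60 ✓; ∠(KL, LC) = 93.20° ✗; |LC| = 16.50 ✓.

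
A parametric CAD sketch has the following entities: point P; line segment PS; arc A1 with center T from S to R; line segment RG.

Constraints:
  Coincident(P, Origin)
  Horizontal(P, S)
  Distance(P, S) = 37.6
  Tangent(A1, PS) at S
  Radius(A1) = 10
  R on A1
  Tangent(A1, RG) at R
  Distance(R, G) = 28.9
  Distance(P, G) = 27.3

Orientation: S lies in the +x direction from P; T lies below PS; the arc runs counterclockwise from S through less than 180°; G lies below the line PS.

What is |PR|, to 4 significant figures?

30.30

P is at the origin; PS is horizontal with |PS| = 37.6 and S on the +x side, so S = (37.60, 0.000). A1 meets PS tangentially, so TS is at right angles to PS, so T = S + (0, -10) = (37.60, -10.00). Since TR ⟂ RG (tangency), |TG| = √(10.0² + 28.9²) = 30.58 regardless of where R sits on A1. So G lies on both circle(P, 27.3) and circle(T, 30.58); the below-PS intersection is G = (10.95, -25.01). R is the foot of the tangent from G: R = (30.11, -3.370).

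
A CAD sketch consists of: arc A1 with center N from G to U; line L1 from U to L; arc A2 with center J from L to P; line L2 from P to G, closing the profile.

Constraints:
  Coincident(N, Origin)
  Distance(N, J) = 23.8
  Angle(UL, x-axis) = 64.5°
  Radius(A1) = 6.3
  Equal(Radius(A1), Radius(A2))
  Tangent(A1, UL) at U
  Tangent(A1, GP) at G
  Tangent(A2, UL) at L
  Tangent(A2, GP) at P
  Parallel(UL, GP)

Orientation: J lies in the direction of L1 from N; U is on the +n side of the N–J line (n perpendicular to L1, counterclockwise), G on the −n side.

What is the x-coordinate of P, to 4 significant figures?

15.93

The slot axis is L1's direction at 64.5°, so u = (cos 64.5°, sin 64.5°) = (0.4305, 0.9026) and n = (−sin 64.5°, cos 64.5°) = (-0.9026, 0.4305). N is at the origin and J lies 23.8 along u from N, so J = 23.8·u = (10.25, 21.48). Tangency of A1 to both parallel lines with radius 6.3 puts U and G at N ± 6.3·n: U = (-5.686, 2.712), G = (5.686, -2.712). Equal radii place L and P the same way about J: L = J + 6.3·n = (4.560, 24.19), P = J − 6.3·n = (15.93, 18.77). So P.x = 15.93.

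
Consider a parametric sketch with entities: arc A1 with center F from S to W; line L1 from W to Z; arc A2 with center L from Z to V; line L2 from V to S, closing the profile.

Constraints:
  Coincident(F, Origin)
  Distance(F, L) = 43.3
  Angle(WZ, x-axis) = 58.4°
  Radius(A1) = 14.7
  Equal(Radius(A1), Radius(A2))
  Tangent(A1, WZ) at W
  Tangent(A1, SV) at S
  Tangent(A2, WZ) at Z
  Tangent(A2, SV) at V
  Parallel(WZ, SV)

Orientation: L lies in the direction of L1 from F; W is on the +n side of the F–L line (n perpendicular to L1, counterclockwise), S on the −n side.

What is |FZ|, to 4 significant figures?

45.73

The slot axis is L1's direction at 58.4°, so u = (cos 58.4°, sin 58.4°) = (0.5240, 0.8517) and n = (−sin 58.4°, cos 58.4°) = (-0.8517, 0.5240). F is at the origin and L lies 43.3 along u from F, so L = 43.3·u = (22.69, 36.88). Tangency of A1 to both parallel lines with radius 14.7 puts W and S at F ± 14.7·n: W = (-12.52, 7.703), S = (12.52, -7.703). Equal radii place Z and V the same way about L: Z = L + 14.7·n = (10.17, 44.58), V = L − 14.7·n = (35.21, 29.18). Then |FZ| = |Z − F| = 45.73.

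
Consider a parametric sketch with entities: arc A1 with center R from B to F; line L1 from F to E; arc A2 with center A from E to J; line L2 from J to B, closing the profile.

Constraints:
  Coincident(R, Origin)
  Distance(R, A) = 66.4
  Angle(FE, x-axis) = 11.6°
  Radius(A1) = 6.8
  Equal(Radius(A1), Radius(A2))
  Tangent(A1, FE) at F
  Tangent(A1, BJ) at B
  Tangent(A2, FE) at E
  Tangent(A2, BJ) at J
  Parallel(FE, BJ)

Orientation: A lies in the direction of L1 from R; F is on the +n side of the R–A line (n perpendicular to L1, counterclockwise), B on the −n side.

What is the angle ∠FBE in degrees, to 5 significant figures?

78.425°

Tangency of A1 to both parallel lines with radius 6.8 puts F and B at R ± 6.8·n: F = (-1.3673, 6.6611), B = (1.3673, -6.6611). Equal radii place E and J the same way about A: E = A + 6.8·n = (63.676, 20.013), J = A − 6.8·n = (66.411, 6.6905). Then cos ∠FBE = BF·BE / (|BF||BE|), giving 78.425°.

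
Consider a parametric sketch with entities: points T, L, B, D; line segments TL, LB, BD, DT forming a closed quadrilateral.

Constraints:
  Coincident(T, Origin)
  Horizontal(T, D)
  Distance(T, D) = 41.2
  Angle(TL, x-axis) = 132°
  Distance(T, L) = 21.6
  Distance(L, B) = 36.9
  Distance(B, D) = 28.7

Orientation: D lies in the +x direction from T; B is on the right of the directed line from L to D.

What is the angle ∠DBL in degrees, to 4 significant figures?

123.5°

T is at the origin; T and D share the same y with |TD| = 41.2 and D in +x, so D = (41.2, 0). TL runs at 132.0° with |TL| = 21.6, so L = (-14.45, 16.05). B is determined by |LB| = 36.9 and |BD| = 28.7 together: it lies at the intersection of circle(L, 36.9) and circle(D, 28.7). With |LD| = 57.92, the foot of the radical line on LD is 33.60 from L and the perpendicular offset is √(36.9² − 33.60²) = 15.24. Taking the right-of-LD solution: B = (13.61, -7.907).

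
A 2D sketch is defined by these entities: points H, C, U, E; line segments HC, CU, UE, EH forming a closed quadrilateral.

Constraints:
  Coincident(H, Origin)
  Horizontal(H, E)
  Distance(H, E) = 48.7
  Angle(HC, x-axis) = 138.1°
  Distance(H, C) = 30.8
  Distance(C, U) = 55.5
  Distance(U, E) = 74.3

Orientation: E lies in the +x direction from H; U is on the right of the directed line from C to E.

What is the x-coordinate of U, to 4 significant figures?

-17.04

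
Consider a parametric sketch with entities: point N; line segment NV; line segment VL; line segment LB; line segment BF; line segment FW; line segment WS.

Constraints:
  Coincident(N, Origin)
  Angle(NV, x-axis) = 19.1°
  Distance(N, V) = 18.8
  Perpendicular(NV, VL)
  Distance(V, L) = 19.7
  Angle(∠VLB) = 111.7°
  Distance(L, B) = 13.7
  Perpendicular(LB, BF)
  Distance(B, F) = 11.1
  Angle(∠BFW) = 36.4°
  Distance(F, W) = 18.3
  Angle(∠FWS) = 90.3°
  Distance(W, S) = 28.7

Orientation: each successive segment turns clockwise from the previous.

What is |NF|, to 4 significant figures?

14.59

N is at the origin; NV runs at 19.1° with length 18.8, so V = (17.77, 6.152). NV is perpendicular to VL, so VL runs at -70.90°; with |VL| = 19.7, L = (24.21, -12.46). ∠VLB = 111.7° gives LB at -139.2° from the x-axis; with |LB| = 13.7, B = (13.84, -21.42). LB ⟂ BF, so BF runs at 130.8°; with |BF| = 11.1, F = (6.587, -13.01). Then |NF| = |F − N| = 14.59.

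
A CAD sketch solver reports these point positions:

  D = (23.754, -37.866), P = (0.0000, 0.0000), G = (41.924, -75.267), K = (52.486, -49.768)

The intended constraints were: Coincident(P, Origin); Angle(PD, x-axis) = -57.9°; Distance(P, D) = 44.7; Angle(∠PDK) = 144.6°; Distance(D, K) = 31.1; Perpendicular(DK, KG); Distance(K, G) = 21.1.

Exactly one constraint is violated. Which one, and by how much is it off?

Distance(K, G) = 21.1 — off by 6.50.

P = (0.00, 0.00) ✓; PD at -57.90° ✓; |PD| = 44.70 ✓; ∠PDK = 144.6° ✓; |DK| = 31.10 ✓; ∠(DK, KG) = 90.00° ✓; |KG| = 27.60 ✗.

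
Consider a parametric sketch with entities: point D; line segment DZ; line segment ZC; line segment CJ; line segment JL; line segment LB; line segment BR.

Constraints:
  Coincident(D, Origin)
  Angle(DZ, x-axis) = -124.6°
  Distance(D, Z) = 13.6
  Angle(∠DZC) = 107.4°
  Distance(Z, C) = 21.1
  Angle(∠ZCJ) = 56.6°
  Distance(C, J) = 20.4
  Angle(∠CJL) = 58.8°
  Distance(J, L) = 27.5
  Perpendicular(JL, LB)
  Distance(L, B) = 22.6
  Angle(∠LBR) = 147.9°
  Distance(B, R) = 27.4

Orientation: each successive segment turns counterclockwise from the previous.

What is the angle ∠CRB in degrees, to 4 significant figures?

36.88°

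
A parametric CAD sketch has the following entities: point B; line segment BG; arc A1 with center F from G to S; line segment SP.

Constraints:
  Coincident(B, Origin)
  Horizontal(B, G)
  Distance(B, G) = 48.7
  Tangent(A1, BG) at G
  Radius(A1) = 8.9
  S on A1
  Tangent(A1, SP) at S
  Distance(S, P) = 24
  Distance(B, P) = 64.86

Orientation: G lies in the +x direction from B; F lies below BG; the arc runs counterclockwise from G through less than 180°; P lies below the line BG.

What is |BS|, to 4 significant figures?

43.81

Checks: |FS| = 8.900 ✓; ∠(FS, SP) = 90.00° ✓; |SP| = 24.00 ✓; |BP| = 64.86 ✓.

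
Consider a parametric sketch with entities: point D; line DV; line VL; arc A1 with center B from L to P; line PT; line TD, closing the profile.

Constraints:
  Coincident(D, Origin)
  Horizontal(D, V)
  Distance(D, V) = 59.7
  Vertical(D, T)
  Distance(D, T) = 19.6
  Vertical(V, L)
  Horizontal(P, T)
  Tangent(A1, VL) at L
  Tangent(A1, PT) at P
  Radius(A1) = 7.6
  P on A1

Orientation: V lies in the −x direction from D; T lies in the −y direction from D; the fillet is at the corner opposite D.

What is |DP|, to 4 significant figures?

55.66

The virtual corner opposite D is at (-59.70, -19.60). The tangent condition forces BL to be normal to VL and the tangent condition forces BP to be normal to PT, with radius 7.6, so the center B sits 7.6 in from both sides at B = (-52.10, -12.00). That places the tangent points at L = (-59.70, -12.00) on VL and P = (-52.10, -19.60) on PT. Then |DP| = |P − D| = 55.66.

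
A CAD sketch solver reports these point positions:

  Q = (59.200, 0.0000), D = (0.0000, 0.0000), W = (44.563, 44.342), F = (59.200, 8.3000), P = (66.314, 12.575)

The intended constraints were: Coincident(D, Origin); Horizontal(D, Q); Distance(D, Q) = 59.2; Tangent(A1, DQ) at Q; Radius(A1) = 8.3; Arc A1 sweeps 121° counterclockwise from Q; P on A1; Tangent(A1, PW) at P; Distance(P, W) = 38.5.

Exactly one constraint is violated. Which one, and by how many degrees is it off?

Tangent(A1, PW) at P — off by 3.40°.

D = (0.00, 0.00) ✓; D.y = 0.00, Q.y = 0.00 ✓; |DQ| = 59.20 ✓; ∠(FQ, QD) = 90.00° ✓; |FQ| = 8.300 ✓; bearing(F→P) − bearing(F→Q) = 121.0° ✓; |FP| = 8.300 ✓; ∠(FP, PW) = 86.60° ✗; |PW| = 38.50 ✓.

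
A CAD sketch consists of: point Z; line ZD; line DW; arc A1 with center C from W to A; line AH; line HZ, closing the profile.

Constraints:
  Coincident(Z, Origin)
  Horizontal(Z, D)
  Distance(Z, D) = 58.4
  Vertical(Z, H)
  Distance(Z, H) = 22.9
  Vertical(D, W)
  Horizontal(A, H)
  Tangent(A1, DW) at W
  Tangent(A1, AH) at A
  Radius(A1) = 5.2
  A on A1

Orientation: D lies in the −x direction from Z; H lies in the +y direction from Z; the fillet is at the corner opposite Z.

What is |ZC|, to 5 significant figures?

56.067

ZH is vertical with |ZH| = 22.9 and H on the +y side, so H = (0.0000, 22.900). The virtual corner opposite Z is at (-58.400, 22.900). Tangency of A1 to DW means the radius CW is perpendicular to DW and the tangent condition forces CA to be normal to AH, with radius 5.2, so the center C sits 5.2 in from both sides at C = (-53.200, 17.700). Then |ZC| = |C − Z| = 56.067.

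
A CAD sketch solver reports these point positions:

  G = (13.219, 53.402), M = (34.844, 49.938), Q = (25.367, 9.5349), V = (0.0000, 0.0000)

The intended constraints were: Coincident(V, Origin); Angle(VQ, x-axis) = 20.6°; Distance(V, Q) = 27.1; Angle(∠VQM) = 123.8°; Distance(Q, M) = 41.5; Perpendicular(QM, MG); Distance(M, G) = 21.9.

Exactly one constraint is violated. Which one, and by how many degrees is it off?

Perpendicular(QM, MG) — off by 4.10°.

V = (0.00, 0.00) ✓; VQ at 20.60° ✓; |VQ| = 27.10 ✓; ∠VQM = 123.8° ✓; |QM| = 41.50 ✓; ∠(QM, MG) = 94.10° ✗; |MG| = 21.90 ✓.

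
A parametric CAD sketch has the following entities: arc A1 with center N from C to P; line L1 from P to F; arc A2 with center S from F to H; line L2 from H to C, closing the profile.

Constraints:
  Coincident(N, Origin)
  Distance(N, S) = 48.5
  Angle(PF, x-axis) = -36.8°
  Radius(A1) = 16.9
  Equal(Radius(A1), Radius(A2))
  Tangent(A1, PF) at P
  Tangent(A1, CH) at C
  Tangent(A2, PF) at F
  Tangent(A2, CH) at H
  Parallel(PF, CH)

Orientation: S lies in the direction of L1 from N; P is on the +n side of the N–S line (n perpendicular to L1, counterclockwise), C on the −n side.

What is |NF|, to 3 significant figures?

51.4

The slot axis is L1's direction at -36.8°, so u = (cos -36.8°, sin -36.8°) = (0.801, -0.599) and n = (−sin -36.8°, cos -36.8°) = (0.599, 0.801). N is at the origin and S lies 48.5 along u from N, so S = 48.5·u = (38.8, -29.1). Tangency of A1 to both parallel lines with radius 16.9 puts P and C at N ± 16.9·n: P = (10.1, 13.5), C = (-10.1, -13.5). Equal radii place F and H the same way about S: F = S + 16.9·n = (49.0, -15.5), H = S − 16.9·n = (28.7, -42.6). Then |NF| = |F − N| = 51.4.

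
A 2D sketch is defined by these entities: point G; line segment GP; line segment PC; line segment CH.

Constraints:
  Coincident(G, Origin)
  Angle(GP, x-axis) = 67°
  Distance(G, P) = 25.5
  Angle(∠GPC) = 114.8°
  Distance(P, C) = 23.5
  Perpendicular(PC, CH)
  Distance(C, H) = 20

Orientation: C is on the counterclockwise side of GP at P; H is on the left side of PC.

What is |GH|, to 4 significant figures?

34.34

G is at the origin; GP runs at 67.0° with length 25.5, so P = 25.5·(cos 67.0°, sin 67.0°) = (9.964, 23.47). ∠GPC = 114.8°, so PC runs at 67.0° + (180° − 114.8°) = 132.2° from the x-axis; with |PC| = 23.5, C = P + 23.5·(cos 132.2°, sin 132.2°) = (-5.822, 40.88). PC is perpendicular to CH; with |CH| = 20.0 on the left of PC, H = C + 20.0·(-0.7408, -0.6717) = (-20.64, 27.45). Then |GH| = |H − G| = 34.34.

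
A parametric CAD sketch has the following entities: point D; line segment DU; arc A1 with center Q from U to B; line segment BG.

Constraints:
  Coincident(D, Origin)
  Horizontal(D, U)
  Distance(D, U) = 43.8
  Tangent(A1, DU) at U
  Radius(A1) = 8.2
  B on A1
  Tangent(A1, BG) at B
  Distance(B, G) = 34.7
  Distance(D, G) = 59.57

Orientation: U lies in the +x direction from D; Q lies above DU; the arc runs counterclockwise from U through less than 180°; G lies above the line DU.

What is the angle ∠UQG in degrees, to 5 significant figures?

174.66°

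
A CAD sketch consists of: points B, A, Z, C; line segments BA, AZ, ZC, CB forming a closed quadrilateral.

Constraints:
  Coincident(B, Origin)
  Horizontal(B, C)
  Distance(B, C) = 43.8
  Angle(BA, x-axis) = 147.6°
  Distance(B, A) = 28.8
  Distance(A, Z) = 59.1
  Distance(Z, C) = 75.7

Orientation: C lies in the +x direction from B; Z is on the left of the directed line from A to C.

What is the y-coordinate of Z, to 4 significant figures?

65.87

B is at the origin; BC is horizontal with |BC| = 43.8 and C in +x, so C = (43.8, 0). BA runs at 147.6° with |BA| = 28.8, so A = (-24.32, 15.43). Z is determined by |AZ| = 59.1 and |ZC| = 75.7 together: it lies at the intersection of circle(A, 59.1) and circle(C, 75.7). With |AC| = 69.84, the foot of the radical line on AC is 18.90 from A and the perpendicular offset is √(59.1² − 18.90²) = 56.00. Taking the left-of-AC solution: Z = (6.490, 65.87).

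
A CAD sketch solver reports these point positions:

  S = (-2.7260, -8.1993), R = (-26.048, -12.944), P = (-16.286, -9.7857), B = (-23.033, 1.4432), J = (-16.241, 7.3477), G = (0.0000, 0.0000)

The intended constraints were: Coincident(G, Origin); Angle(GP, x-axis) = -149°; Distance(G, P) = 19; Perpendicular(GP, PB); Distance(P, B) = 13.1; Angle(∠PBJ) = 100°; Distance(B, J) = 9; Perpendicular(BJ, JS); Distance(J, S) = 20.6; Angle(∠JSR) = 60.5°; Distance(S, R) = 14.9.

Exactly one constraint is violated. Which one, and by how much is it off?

Distance(S, R) = 14.9 — off by 8.90.

G = (0.00, 0.00) ✓; GP at -149.0° ✓; |GP| = 19.00 ✓; ∠(GP, PB) = 90.00° ✓; |PB| = 13.10 ✓; ∠PBJ = 100.0° ✓; |BJ| = 9.000 ✓; ∠(BJ, JS) = 90.00° ✓; |JS| = 20.60 ✓; ∠JSR = 60.50° ✓; |SR| = 23.80 ✗.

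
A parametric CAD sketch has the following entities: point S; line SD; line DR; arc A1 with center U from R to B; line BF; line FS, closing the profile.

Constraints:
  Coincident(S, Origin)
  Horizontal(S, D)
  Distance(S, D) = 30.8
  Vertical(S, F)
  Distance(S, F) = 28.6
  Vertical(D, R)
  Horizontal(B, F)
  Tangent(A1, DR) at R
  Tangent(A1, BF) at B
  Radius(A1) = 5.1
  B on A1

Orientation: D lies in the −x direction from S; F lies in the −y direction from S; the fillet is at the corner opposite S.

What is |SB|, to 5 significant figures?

38.451

S is at the origin; SD is horizontal with |SD| = 30.8 and D on the −x side, so D = (-30.800, 0.0000). S and F share the same x with |SF| = 28.6 and F on the −y side, so F = (0.0000, -28.600). The virtual corner opposite S is at (-30.800, -28.600). Since A1 is tangent to DR there, UR ⟂ DR and A1 meets BF tangentially, so UB is at right angles to BF, with radius 5.1, so the center U sits 5.1 in from both sides at U = (-25.700, -23.500). That places the tangent points at R = (-30.800, -23.500) on DR and B = (-25.700, -28.600) on BF. Then |SB| = |B − S| = 38.451.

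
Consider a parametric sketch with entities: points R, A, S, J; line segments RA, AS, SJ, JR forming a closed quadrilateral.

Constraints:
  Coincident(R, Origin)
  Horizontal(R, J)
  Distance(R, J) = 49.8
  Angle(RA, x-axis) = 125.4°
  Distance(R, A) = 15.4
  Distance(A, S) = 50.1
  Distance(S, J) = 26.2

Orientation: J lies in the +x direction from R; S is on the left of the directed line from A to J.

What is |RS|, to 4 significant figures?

46.59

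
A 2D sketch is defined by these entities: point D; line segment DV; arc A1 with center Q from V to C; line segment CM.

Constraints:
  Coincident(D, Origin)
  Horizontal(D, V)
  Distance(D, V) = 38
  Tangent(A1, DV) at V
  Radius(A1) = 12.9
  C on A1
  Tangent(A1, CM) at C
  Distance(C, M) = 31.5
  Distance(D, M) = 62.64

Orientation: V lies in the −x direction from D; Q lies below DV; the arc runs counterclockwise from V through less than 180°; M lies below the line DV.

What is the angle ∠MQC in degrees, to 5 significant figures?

67.730°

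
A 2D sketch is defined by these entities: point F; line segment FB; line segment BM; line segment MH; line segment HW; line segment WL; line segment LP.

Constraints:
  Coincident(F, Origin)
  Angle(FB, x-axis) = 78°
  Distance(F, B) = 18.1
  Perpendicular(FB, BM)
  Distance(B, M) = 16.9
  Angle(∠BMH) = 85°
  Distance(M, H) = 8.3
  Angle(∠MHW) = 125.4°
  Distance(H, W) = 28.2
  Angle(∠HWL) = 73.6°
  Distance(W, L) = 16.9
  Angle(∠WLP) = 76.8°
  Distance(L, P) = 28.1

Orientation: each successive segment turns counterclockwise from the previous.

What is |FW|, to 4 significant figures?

9.277

F is at the origin; FB runs at 78.0° with length 18.1, so B = (3.763, 17.70). FB is perpendicular to BM, so BM runs at 168.0°; with |BM| = 16.9, M = (-12.77, 21.22). ∠BMH = 85.0° gives MH at -97.00° from the x-axis; with |MH| = 8.3, H = (-13.78, 12.98). ∠MHW = 125.4° gives HW at -42.40° from the x-axis; with |HW| = 28.2, W = (7.045, -6.035). Then |FW| = |W − F| = 9.277.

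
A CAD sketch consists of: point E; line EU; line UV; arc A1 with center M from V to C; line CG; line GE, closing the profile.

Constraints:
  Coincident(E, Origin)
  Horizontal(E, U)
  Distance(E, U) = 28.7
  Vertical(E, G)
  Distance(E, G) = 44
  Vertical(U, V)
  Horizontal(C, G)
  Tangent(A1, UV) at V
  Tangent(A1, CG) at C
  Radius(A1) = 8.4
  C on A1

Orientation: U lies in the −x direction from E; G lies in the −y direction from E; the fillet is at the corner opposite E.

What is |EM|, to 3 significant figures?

41.0

E is at the origin; EU is horizontal with |EU| = 28.7 and U on the −x side, so U = (-28.7, 0.00). EG is vertical with |EG| = 44.0 and G on the −y side, so G = (0.00, -44.0). The virtual corner opposite E is at (-28.7, -44.0). The tangent condition forces MV to be normal to UV and since A1 is tangent to CG there, MC ⟂ CG, with radius 8.4, so the center M sits 8.4 in from both sides at M = (-20.3, -35.6). Then |EM| = |M − E| = 41.0.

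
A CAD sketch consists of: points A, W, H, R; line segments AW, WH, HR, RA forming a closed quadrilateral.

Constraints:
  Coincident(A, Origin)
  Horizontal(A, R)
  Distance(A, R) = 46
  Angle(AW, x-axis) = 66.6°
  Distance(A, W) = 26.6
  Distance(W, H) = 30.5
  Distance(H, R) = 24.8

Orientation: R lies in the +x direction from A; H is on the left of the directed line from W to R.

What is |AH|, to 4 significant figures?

47.72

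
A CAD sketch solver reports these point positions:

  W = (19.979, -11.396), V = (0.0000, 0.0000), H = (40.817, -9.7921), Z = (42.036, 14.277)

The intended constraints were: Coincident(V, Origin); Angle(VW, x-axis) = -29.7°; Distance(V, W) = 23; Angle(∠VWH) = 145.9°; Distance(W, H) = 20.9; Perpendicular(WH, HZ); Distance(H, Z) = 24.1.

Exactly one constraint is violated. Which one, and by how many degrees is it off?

Perpendicular(WH, HZ) — off by 7.30°.

V = (0.00, 0.00) ✓; VW at -29.70° ✓; |VW| = 23.00 ✓; ∠VWH = 145.9° ✓; |WH| = 20.90 ✓; ∠(WH, HZ) = 82.70° ✗; |HZ| = 24.10 ✓.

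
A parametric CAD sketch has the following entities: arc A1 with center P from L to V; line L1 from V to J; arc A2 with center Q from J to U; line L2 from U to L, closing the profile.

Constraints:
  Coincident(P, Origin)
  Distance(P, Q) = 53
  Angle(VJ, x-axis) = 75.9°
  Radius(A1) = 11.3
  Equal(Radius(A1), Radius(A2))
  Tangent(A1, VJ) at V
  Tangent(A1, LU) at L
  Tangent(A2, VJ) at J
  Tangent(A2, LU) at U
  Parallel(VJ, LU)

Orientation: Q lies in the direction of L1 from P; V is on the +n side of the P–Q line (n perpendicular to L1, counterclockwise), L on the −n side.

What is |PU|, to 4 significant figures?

54.19

The slot axis is L1's direction at 75.9°, so u = (cos 75.9°, sin 75.9°) = (0.2436, 0.9699) and n = (−sin 75.9°, cos 75.9°) = (-0.9699, 0.2436). P is at the origin and Q lies 53.0 along u from P, so Q = 53.0·u = (12.91, 51.40). Tangency of A1 to both parallel lines with radius 11.3 puts V and L at P ± 11.3·n: V = (-10.96, 2.753), L = (10.96, -2.753). Equal radii place J and U the same way about Q: J = Q + 11.3·n = (1.952, 54.16), U = Q − 11.3·n = (23.87, 48.65). Then |PU| = |U − P| = 54.19.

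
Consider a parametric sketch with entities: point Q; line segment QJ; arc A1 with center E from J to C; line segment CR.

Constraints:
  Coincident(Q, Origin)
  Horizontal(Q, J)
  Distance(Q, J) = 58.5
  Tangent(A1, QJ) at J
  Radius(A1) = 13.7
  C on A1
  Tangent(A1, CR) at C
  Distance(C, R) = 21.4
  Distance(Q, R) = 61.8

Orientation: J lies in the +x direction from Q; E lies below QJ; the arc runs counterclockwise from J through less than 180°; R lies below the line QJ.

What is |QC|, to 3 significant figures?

47.9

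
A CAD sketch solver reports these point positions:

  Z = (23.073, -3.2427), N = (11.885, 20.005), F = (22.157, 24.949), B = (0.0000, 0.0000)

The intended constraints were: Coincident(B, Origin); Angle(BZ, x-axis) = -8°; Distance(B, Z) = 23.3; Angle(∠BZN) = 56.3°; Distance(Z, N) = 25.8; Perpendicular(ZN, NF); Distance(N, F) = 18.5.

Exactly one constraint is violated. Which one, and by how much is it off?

Distance(N, F) = 18.5 — off by 7.10.

B = (0.00, 0.00) ✓; BZ at -8.000° ✓; |BZ| = 23.30 ✓; ∠BZN = 56.30° ✓; |ZN| = 25.80 ✓; ∠(ZN, NF) = 90.00° ✓; |NF| = 11.40 ✗.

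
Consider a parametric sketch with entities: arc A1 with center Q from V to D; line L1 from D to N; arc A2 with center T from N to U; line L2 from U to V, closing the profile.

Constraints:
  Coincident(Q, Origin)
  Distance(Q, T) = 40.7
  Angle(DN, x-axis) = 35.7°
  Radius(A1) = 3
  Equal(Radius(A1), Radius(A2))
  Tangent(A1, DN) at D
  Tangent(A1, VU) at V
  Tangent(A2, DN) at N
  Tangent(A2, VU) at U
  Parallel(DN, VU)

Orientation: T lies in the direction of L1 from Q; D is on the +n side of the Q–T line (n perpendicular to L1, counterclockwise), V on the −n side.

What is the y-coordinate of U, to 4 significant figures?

21.31

The slot axis is L1's direction at 35.7°, so u = (cos 35.7°, sin 35.7°) = (0.8121, 0.5835) and n = (−sin 35.7°, cos 35.7°) = (-0.5835, 0.8121). Q is at the origin and T lies 40.7 along u from Q, so T = 40.7·u = (33.05, 23.75). Tangency of A1 to both parallel lines with radius 3.0 puts D and V at Q ± 3.0·n: D = (-1.751, 2.436), V = (1.751, -2.436). Equal radii place N and U the same way about T: N = T + 3.0·n = (31.30, 26.19), U = T − 3.0·n = (34.80, 21.31). So U.y = 21.31.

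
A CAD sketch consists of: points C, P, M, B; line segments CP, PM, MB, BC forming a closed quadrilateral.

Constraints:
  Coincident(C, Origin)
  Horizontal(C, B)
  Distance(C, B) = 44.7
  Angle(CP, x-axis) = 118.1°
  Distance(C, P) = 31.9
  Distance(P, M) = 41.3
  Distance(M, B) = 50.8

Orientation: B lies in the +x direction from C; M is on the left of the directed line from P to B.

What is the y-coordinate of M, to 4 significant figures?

45.64

C is at the origin; C and B share the same y with |CB| = 44.7 and B in +x, so B = (44.7, 0). CP runs at 118.1° with |CP| = 31.9, so P = (-15.03, 28.14). M is determined by |PM| = 41.3 and |MB| = 50.8 together: it lies at the intersection of circle(P, 41.3) and circle(B, 50.8). With |PB| = 66.02, the foot of the radical line on PB is 26.39 from P and the perpendicular offset is √(41.3² − 26.39²) = 31.77. Taking the left-of-PB solution: M = (22.39, 45.64).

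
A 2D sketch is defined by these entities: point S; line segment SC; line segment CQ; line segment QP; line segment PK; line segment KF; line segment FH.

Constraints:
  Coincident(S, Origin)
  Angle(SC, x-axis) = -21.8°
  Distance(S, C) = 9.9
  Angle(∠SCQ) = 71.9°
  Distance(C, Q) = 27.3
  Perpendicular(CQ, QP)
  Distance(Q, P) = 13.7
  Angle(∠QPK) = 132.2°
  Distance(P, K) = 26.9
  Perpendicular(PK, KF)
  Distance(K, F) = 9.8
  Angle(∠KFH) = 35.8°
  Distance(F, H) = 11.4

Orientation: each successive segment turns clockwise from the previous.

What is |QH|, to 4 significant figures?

30.96

The perpendicularity gives KF at right angles to PK, so KF runs at 2.300°; with |KF| = 9.8, F = (-10.12, 11.44). ∠KFH = 35.8° gives FH at -141.9° from the x-axis; with |FH| = 11.4, H = (-19.09, 4.405). Then |QH| = |H − Q| = 30.96.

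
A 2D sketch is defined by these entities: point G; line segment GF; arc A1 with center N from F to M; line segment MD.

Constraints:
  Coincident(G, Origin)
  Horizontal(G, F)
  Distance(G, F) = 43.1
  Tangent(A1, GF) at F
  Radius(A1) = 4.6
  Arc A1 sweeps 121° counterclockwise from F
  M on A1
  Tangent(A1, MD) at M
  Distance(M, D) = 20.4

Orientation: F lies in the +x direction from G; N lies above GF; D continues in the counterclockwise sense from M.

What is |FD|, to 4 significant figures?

25.32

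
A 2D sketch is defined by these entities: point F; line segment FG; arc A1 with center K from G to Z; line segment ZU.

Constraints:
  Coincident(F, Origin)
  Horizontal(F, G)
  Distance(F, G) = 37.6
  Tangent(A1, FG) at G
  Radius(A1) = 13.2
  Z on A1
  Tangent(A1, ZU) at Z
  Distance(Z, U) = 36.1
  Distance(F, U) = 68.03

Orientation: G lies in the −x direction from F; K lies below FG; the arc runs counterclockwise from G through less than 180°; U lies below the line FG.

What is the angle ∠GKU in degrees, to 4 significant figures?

168.7°

Checks: |KZ| = 13.20 ✓; ∠(KZ, ZU) = 90.00° ✓; |ZU| = 36.10 ✓; |FU| = 68.03 ✓.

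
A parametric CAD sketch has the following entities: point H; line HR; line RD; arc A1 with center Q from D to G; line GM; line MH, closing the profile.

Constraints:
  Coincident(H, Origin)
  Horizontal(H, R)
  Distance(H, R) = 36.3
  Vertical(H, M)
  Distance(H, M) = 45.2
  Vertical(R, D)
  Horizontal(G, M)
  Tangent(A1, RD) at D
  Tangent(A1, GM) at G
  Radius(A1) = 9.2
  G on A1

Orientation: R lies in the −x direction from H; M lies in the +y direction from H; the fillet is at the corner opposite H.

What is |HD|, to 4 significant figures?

51.12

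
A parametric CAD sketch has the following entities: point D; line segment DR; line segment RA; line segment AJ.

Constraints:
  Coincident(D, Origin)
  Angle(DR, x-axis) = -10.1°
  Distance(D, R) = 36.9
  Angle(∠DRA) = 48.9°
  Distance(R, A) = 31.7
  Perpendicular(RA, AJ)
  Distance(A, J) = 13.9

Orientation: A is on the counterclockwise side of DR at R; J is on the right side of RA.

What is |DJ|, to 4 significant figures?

42.37

D is at the origin; DR runs at -10.1° with length 36.9, so R = 36.9·(cos -10.1°, sin -10.1°) = (36.33, -6.471). ∠DRA = 48.9°, so RA runs at -10.1° + (180° − 48.9°) = 121.0° from the x-axis; with |RA| = 31.7, A = R + 31.7·(cos 121.0°, sin 121.0°) = (20.00, 20.70). RA ⟂ AJ; with |AJ| = 13.9 on the right of RA, J = A + 13.9·(0.8572, 0.5150) = (31.92, 27.86). Then |DJ| = |J − D| = 42.37.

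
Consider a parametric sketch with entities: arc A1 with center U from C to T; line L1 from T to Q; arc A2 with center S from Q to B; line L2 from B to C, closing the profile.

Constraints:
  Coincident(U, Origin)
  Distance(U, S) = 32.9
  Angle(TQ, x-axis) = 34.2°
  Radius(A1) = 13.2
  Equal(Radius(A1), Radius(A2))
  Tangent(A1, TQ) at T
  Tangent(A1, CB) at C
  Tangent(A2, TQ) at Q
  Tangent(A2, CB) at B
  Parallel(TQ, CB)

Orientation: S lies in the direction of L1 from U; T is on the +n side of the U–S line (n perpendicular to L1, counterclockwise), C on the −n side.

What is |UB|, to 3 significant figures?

35.4

The slot axis is L1's direction at 34.2°, so u = (cos 34.2°, sin 34.2°) = (0.827, 0.562) and n = (−sin 34.2°, cos 34.2°) = (-0.562, 0.827). U is at the origin and S lies 32.9 along u from U, so S = 32.9·u = (27.2, 18.5). Tangency of A1 to both parallel lines with radius 13.2 puts T and C at U ± 13.2·n: T = (-7.42, 10.9), C = (7.42, -10.9). Equal radii place Q and B the same way about S: Q = S + 13.2·n = (19.8, 29.4), B = S − 13.2·n = (34.6, 7.58). Then |UB| = |B − U| = 35.4.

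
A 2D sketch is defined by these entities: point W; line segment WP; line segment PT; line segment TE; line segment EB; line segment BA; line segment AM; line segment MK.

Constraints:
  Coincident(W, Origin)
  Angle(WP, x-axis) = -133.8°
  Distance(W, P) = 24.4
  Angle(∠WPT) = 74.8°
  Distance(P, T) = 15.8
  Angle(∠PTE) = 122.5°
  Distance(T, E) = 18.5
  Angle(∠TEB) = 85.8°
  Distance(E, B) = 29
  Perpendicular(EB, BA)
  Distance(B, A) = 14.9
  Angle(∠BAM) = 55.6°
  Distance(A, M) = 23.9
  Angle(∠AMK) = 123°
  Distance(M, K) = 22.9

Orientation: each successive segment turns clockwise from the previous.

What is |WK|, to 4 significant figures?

26.08

∠BAM = 55.6° gives AM at 114.9° from the x-axis; with |AM| = 23.9, M = (-9.505, 6.549). ∠AMK = 123.0° gives MK at 57.90° from the x-axis; with |MK| = 22.9, K = (2.664, 25.95). Then |WK| = |K − W| = 26.08.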